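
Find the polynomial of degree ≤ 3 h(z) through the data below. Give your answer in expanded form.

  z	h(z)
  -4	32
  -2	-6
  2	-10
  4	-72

Newton's divided differences:
h[-4,-2] = (-6 - 32) / (-2 - (-4)) = -19
h[-2,2] = (-10 - (-6)) / (2 - (-2)) = -1
h[2,4] = (-72 - (-10)) / (4 - 2) = -31
h[-4,-2,2] = (-1 - (-19)) / (2 - (-4)) = 3
h[-2,2,4] = (-31 - (-1)) / (4 - (-2)) = -5
h[-4,-2,2,4] = (-5 - 3) / (4 - (-4)) = -1
h(z) = 32 + (-19)·(z + 4) + 3·(z + 4)(z + 2) + (-1)·(z + 4)(z + 2)(z - 2)
Expanding: h(z) = -z^3 - z^2 + 3z - 4

h(z) = -z^3 - z^2 + 3z - 4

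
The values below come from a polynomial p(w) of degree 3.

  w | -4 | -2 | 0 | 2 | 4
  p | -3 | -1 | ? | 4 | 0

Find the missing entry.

5/2

The 4 known values determine p uniquely (degree ≤ 3).
Evaluate each Lagrange basis at w = 0:
L_0(0) = (2)·(-2)·(-4)/[(-2)·(-6)·(-8)] = -1/6
L_1(0) = (4)·(-2)·(-4)/[(2)·(-4)·(-6)] = 2/3
L_2(0) = (4)·(2)·(-4)/[(6)·(4)·(-2)] = 2/3
L_3(0) = (4)·(2)·(-2)/[(8)·(6)·(2)] = -1/6
Sum: (-3)·(-1/6) + (-1)·(2/3) + 4·(2/3) + 0 = 5/2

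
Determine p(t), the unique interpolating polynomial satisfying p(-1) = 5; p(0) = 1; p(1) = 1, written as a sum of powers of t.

p(t) = 2t^2 - 2t + 1

Newton's divided differences:
p[-1,0] = (1 - 5) / (0 - (-1)) = -4
p[0,1] = (1 - 1) / (1 - 0) = 0
p[-1,0,1] = (0 - (-4)) / (1 - (-1)) = 2
p(t) = 5 + (-4)·(t + 1) + 2·(t + 1)t
Expanding: p(t) = 2t^2 - 2t + 1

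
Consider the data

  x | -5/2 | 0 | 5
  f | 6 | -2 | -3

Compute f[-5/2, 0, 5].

f[-5/2,0] = (-2 - 6) / (0 - (-5/2)) = -16/5
f[0,5] = (-3 - (-2)) / (5 - 0) = -1/5
f[-5/2,0,5] = (-1/5 - (-16/5)) / (5 - (-5/2)) = 2/5

2/5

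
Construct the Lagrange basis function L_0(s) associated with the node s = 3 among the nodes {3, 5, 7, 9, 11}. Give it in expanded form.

L_0(s) = (1/384)s^4 - (1/12)s^3 + (187/192)s^2 - (59/12)s + 1155/128

L_0(s) = (s - 5)(s - 7)(s - 9)(s - 11) / [(-2)·(-4)·(-6)·(-8)]
       = (s^4 - 32s^3 + 374s^2 - 1888s + 3465) / (384)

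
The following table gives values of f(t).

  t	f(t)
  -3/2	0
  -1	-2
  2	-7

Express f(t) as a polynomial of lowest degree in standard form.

f(t) = (2/3)t^2 - (7/3)t - 5

Build the Lagrange basis polynomials:
L_0(t) = (t + 1)(t - 2) / [7/4] = (4/7)t^2 - (4/7)t - 8/7
L_1(t) = (t + 3/2)(t - 2) / [-3/2] = -(2/3)t^2 + (1/3)t + 2
L_2(t) = (t + 3/2)(t + 1) / [21/2] = (2/21)t^2 + (5/21)t + 1/7
f(t) = 0·L_0 + (-2)·L_1 + (-7)·L_2
  0·L_0(t) = 0
  (-2)·L_1(t) = (4/3)t^2 - (2/3)t - 4
  (-7)·L_2(t) = -(2/3)t^2 - (5/3)t - 1
Adding term by term: (2/3)t^2 - (7/3)t - 5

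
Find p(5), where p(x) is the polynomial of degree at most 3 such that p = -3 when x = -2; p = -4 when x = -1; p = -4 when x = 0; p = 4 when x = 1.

Evaluate each Lagrange basis at x = 5:
L_0(5) = (6)·(5)·(4)/[(-1)·(-2)·(-3)] = -20
L_1(5) = (7)·(5)·(4)/[(1)·(-1)·(-2)] = 70
L_2(5) = (7)·(6)·(4)/[(2)·(1)·(-1)] = -84
L_3(5) = (7)·(6)·(5)/[(3)·(2)·(1)] = 35
Sum: (-3)·(-20) + (-4)·(70) + (-4)·(-84) + 4·(35) = 256

256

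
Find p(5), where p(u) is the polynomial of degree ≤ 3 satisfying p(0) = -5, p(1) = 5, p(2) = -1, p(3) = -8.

35

Evaluate each Lagrange basis at u = 5:
L_0(5) = (4)·(3)·(2)/[(-1)·(-2)·(-3)] = -4
L_1(5) = (5)·(3)·(2)/[(1)·(-1)·(-2)] = 15
L_2(5) = (5)·(4)·(2)/[(2)·(1)·(-1)] = -20
L_3(5) = (5)·(4)·(3)/[(3)·(2)·(1)] = 10
Sum: (-5)·(-4) + 5·(15) + (-1)·(-20) + (-8)·(10) = 35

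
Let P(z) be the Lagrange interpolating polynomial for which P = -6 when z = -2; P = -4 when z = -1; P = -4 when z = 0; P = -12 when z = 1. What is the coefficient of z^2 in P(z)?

Build the Lagrange basis polynomials:
L_0(z) = (z + 1)z(z - 1) / [-6] = -(1/6)z^3 + (1/6)z
L_1(z) = (z + 2)z(z - 1) / [2] = (1/2)z^3 + (1/2)z^2 - z
L_2(z) = (z + 2)(z + 1)(z - 1) / [-2] = -(1/2)z^3 - z^2 + (1/2)z + 1
L_3(z) = (z + 2)(z + 1)z / [6] = (1/6)z^3 + (1/2)z^2 + (1/3)z
P(z) = (-6)·L_0 + (-4)·L_1 + (-4)·L_2 + (-12)·L_3
Only the coefficient of z^2 is needed; take it from each L_i and combine:
(-6)·(0) + (-4)·(1/2) + (-4)·(-1) + (-12)·(1/2) = -4

-4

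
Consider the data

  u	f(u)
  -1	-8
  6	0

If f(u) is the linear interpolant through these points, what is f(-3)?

-72/7

L_0(-3) = (-9)/[(-7)] = 9/7
L_1(-3) = (-2)/[(7)] = -2/7
Sum: (-8)·(9/7) + 0 = -72/7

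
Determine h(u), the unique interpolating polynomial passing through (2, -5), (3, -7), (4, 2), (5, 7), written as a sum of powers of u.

Build the Lagrange basis polynomials:
L_0(u) = (u - 3)(u - 4)(u - 5) / [-6] = -(1/6)u^3 + 2u^2 - (47/6)u + 10
L_1(u) = (u - 2)(u - 4)(u - 5) / [2] = (1/2)u^3 - (11/2)u^2 + 19u - 20
L_2(u) = (u - 2)(u - 3)(u - 5) / [-2] = -(1/2)u^3 + 5u^2 - (31/2)u + 15
L_3(u) = (u - 2)(u - 3)(u - 4) / [6] = (1/6)u^3 - (3/2)u^2 + (13/3)u - 4
h(u) = (-5)·L_0 + (-7)·L_1 + 2·L_2 + 7·L_3
  (-5)·L_0(u) = (5/6)u^3 - 10u^2 + (235/6)u - 50
  (-7)·L_1(u) = -(7/2)u^3 + (77/2)u^2 - 133u + 140
  2·L_2(u) = -u^3 + 10u^2 - 31u + 30
  7·L_3(u) = (7/6)u^3 - (21/2)u^2 + (91/3)u - 28
Adding term by term: -(5/2)u^3 + 28u^2 - (189/2)u + 92

h(u) = -(5/2)u^3 + 28u^2 - (189/2)u + 92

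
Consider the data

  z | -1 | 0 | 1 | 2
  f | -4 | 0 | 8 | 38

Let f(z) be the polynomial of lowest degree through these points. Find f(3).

108

Using Newton's divided-difference form:
f[-1,0] = (0 - (-4)) / (0 - (-1)) = 4
f[0,1] = (8 - 0) / (1 - 0) = 8
f[1,2] = (38 - 8) / (2 - 1) = 30
f[-1,0,1] = (8 - 4) / (1 - (-1)) = 2
f[0,1,2] = (30 - 8) / (2 - 0) = 11
f[-1,0,1,2] = (11 - 2) / (2 - (-1)) = 3
f(3) = -4 + 4·(4) + 2·(4)·(3) + 3·(4)·(3)·(2) = 108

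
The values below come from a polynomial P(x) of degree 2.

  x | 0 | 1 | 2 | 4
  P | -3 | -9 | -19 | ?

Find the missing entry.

-51

The 3 known values determine P uniquely (degree ≤ 2).
Evaluate each Lagrange basis at x = 4:
L_0(4) = (3)·(2)/[(-1)·(-2)] = 3
L_1(4) = (4)·(2)/[(1)·(-1)] = -8
L_2(4) = (4)·(3)/[(2)·(1)] = 6
Sum: (-3)·(3) + (-9)·(-8) + (-19)·(6) = -51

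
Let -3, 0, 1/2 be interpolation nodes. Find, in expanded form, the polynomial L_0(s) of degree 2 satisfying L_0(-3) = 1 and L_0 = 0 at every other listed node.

L_0(s) = s(s - 1/2) / [(-3)·(-7/2)]
       = (s^2 - (1/2)s) / (21/2)

L_0(s) = (2/21)s^2 - (1/21)s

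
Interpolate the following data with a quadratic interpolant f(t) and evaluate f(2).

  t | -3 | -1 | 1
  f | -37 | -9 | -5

L_0(2) = (3)·(1)/[(-2)·(-4)] = 3/8
L_1(2) = (5)·(1)/[(2)·(-2)] = -5/4
L_2(2) = (5)·(3)/[(4)·(2)] = 15/8
Sum: (-37)·(3/8) + (-9)·(-5/4) + (-5)·(15/8) = -12

-12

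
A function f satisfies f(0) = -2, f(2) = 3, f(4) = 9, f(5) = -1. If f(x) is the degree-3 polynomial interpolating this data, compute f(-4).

Evaluate each Lagrange basis at x = -4:
L_0(-4) = (-6)·(-8)·(-9)/[(-2)·(-4)·(-5)] = 54/5
L_1(-4) = (-4)·(-8)·(-9)/[(2)·(-2)·(-3)] = -24
L_2(-4) = (-4)·(-6)·(-9)/[(4)·(2)·(-1)] = 27
L_3(-4) = (-4)·(-6)·(-8)/[(5)·(3)·(1)] = -64/5
Sum: (-2)·(54/5) + 3·(-24) + 9·(27) + (-1)·(-64/5) = 811/5

811/5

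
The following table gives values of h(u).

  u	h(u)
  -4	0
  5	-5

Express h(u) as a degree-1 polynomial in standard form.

h(u) = -(5/9)u - 20/9

Build the Lagrange basis polynomials:
L_0(u) = (u - 5) / [-9] = -(1/9)u + 5/9
L_1(u) = (u + 4) / [9] = (1/9)u + 4/9
h(u) = 0·L_0 + (-5)·L_1
  0·L_0(u) = 0
  (-5)·L_1(u) = -(5/9)u - 20/9
Adding term by term: -(5/9)u - 20/9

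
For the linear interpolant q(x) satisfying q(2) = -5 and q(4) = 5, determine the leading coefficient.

L_0(x) = (x - 4) / [-2] = -(1/2)x + 2
L_1(x) = (x - 2) / [2] = (1/2)x - 1
q(x) = (-5)·L_0 + 5·L_1
Only the coefficient of x is needed; take it from each L_i and combine:
(-5)·(-1/2) + 5·(1/2) = 5

5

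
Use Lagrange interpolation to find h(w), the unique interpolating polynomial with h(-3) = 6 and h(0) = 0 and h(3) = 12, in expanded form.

Build the Lagrange basis polynomials:
L_0(w) = w(w - 3) / [18] = (1/18)w^2 - (1/6)w
L_1(w) = (w + 3)(w - 3) / [-9] = -(1/9)w^2 + 1
L_2(w) = (w + 3)w / [18] = (1/18)w^2 + (1/6)w
h(w) = 6·L_0 + 0·L_1 + 12·L_2
  6·L_0(w) = (1/3)w^2 - w
  0·L_1(w) = 0
  12·L_2(w) = (2/3)w^2 + 2w
Adding term by term: w^2 + w

h(w) = w^2 + w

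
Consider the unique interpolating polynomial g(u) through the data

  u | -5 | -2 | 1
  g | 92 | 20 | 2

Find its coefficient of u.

L_0(u) = (u + 2)(u - 1) / [18] = (1/18)u^2 + (1/18)u - 1/9
L_1(u) = (u + 5)(u - 1) / [-9] = -(1/9)u^2 - (4/9)u + 5/9
L_2(u) = (u + 5)(u + 2) / [18] = (1/18)u^2 + (7/18)u + 5/9
g(u) = 92·L_0 + 20·L_1 + 2·L_2
Only the coefficient of u is needed; take it from each L_i and combine:
92·(1/18) + 20·(-4/9) + 2·(7/18) = -3

-3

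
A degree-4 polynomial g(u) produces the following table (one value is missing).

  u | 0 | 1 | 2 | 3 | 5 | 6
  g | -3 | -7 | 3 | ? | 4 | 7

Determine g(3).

107/10

The 5 known values determine g uniquely (degree ≤ 4).
L_0(3) = (2)·(1)·(-2)·(-3)/[(-1)·(-2)·(-5)·(-6)] = 1/5
L_1(3) = (3)·(1)·(-2)·(-3)/[(1)·(-1)·(-4)·(-5)] = -9/10
L_2(3) = (3)·(2)·(-2)·(-3)/[(2)·(1)·(-3)·(-4)] = 3/2
L_3(3) = (3)·(2)·(1)·(-3)/[(5)·(4)·(3)·(-1)] = 3/10
L_4(3) = (3)·(2)·(1)·(-2)/[(6)·(5)·(4)·(1)] = -1/10
Sum: (-3)·(1/5) + (-7)·(-9/10) + 3·(3/2) + 4·(3/10) + 7·(-1/10) = 107/10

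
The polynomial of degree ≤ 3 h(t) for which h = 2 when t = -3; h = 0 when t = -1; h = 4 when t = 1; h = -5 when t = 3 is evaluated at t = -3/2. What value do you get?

Using Newton's divided-difference form:
h[-3,-1] = (0 - 2) / (-1 - (-3)) = -1
h[-1,1] = (4 - 0) / (1 - (-1)) = 2
h[1,3] = (-5 - 4) / (3 - 1) = -9/2
h[-3,-1,1] = (2 - (-1)) / (1 - (-3)) = 3/4
h[-1,1,3] = (-9/2 - 2) / (3 - (-1)) = -13/8
h[-3,-1,1,3] = (-13/8 - 3/4) / (3 - (-3)) = -19/48
h(-3/2) = 2 + (-1)·(3/2) + (3/4)·(3/2)·(-1/2) + (-19/48)·(3/2)·(-1/2)·(-5/2) = -103/128

-103/128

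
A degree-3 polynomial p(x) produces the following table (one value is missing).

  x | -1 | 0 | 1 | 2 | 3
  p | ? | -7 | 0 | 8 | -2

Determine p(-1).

The 4 known values determine p uniquely (degree ≤ 3).
Evaluate each Lagrange basis at x = -1:
L_0(-1) = (-2)·(-3)·(-4)/[(-1)·(-2)·(-3)] = 4
L_1(-1) = (-1)·(-3)·(-4)/[(1)·(-1)·(-2)] = -6
L_2(-1) = (-1)·(-2)·(-4)/[(2)·(1)·(-1)] = 4
L_3(-1) = (-1)·(-2)·(-3)/[(3)·(2)·(1)] = -1
Sum: (-7)·(4) + 0 + 8·(4) + (-2)·(-1) = 6

6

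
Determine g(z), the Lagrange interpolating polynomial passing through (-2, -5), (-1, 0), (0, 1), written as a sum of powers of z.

g(z) = -2z^2 - z + 1

Build the Lagrange basis polynomials:
L_0(z) = (z + 1)z / [2] = (1/2)z^2 + (1/2)z
L_1(z) = (z + 2)z / [-1] = -z^2 - 2z
L_2(z) = (z + 2)(z + 1) / [2] = (1/2)z^2 + (3/2)z + 1
g(z) = (-5)·L_0 + 0·L_1 + 1·L_2
  (-5)·L_0(z) = -(5/2)z^2 - (5/2)z
  0·L_1(z) = 0
  1·L_2(z) = (1/2)z^2 + (3/2)z + 1
Adding term by term: -2z^2 - z + 1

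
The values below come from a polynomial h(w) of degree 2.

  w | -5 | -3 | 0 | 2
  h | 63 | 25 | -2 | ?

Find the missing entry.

The 3 known values determine h uniquely (degree ≤ 2).
Evaluate each Lagrange basis at w = 2:
L_0(2) = (5)·(2)/[(-2)·(-5)] = 1
L_1(2) = (7)·(2)/[(2)·(-3)] = -7/3
L_2(2) = (7)·(5)/[(5)·(3)] = 7/3
Sum: 63·(1) + 25·(-7/3) + (-2)·(7/3) = 0

0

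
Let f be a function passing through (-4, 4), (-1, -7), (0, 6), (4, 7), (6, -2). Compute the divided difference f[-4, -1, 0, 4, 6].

733/6720

f[-4,-1] = (-7 - 4) / (-1 - (-4)) = -11/3
f[-1,0] = (6 - (-7)) / (0 - (-1)) = 13
f[0,4] = (7 - 6) / (4 - 0) = 1/4
f[4,6] = (-2 - 7) / (6 - 4) = -9/2
f[-4,-1,0] = (13 - (-11/3)) / (0 - (-4)) = 25/6
f[-1,0,4] = (1/4 - 13) / (4 - (-1)) = -51/20
f[0,4,6] = (-9/2 - 1/4) / (6 - 0) = -19/24
f[-4,-1,0,4] = (-51/20 - 25/6) / (4 - (-4)) = -403/480
f[-1,0,4,6] = (-19/24 - (-51/20)) / (6 - (-1)) = 211/840
f[-4,-1,0,4,6] = (211/840 - (-403/480)) / (6 - (-4)) = 733/6720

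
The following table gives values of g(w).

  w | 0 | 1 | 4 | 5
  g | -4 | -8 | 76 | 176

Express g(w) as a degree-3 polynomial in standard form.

g(w) = 2w^3 - 2w^2 - 4w - 4

L_0(w) = (w - 1)(w - 4)(w - 5) / [-20] = -(1/20)w^3 + (1/2)w^2 - (29/20)w + 1
L_1(w) = w(w - 4)(w - 5) / [12] = (1/12)w^3 - (3/4)w^2 + (5/3)w
L_2(w) = w(w - 1)(w - 5) / [-12] = -(1/12)w^3 + (1/2)w^2 - (5/12)w
L_3(w) = w(w - 1)(w - 4) / [20] = (1/20)w^3 - (1/4)w^2 + (1/5)w
g(w) = (-4)·L_0 + (-8)·L_1 + 76·L_2 + 176·L_3
  (-4)·L_0(w) = (1/5)w^3 - 2w^2 + (29/5)w - 4
  (-8)·L_1(w) = -(2/3)w^3 + 6w^2 - (40/3)w
  76·L_2(w) = -(19/3)w^3 + 38w^2 - (95/3)w
  176·L_3(w) = (44/5)w^3 - 44w^2 + (176/5)w
Adding term by term: 2w^3 - 2w^2 - 4w - 4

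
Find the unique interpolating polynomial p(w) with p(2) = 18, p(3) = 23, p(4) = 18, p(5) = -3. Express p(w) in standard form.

p(w) = -w^3 + 4w^2 + 4w + 2

Build the Lagrange basis polynomials:
L_0(w) = (w - 3)(w - 4)(w - 5) / [-6] = -(1/6)w^3 + 2w^2 - (47/6)w + 10
L_1(w) = (w - 2)(w - 4)(w - 5) / [2] = (1/2)w^3 - (11/2)w^2 + 19w - 20
L_2(w) = (w - 2)(w - 3)(w - 5) / [-2] = -(1/2)w^3 + 5w^2 - (31/2)w + 15
L_3(w) = (w - 2)(w - 3)(w - 4) / [6] = (1/6)w^3 - (3/2)w^2 + (13/3)w - 4
p(w) = 18·L_0 + 23·L_1 + 18·L_2 + (-3)·L_3
  18·L_0(w) = -3w^3 + 36w^2 - 141w + 180
  23·L_1(w) = (23/2)w^3 - (253/2)w^2 + 437w - 460
  18·L_2(w) = -9w^3 + 90w^2 - 279w + 270
  (-3)·L_3(w) = -(1/2)w^3 + (9/2)w^2 - 13w + 12
Adding term by term: -w^3 + 4w^2 + 4w + 2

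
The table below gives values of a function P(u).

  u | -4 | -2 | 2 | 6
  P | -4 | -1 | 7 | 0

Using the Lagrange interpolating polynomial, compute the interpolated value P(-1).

399/320

L_0(-1) = (1)·(-3)·(-7)/[(-2)·(-6)·(-10)] = -7/40
L_1(-1) = (3)·(-3)·(-7)/[(2)·(-4)·(-8)] = 63/64
L_2(-1) = (3)·(1)·(-7)/[(6)·(4)·(-4)] = 7/32
L_3(-1) = (3)·(1)·(-3)/[(10)·(8)·(4)] = -9/320
Sum: (-4)·(-7/40) + (-1)·(63/64) + 7·(7/32) + 0 = 399/320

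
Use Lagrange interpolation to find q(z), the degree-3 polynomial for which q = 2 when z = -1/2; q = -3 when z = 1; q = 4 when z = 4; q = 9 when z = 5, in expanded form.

Build the Lagrange basis polynomials:
L_0(z) = (z - 1)(z - 4)(z - 5) / [-297/8] = -(8/297)z^3 + (80/297)z^2 - (232/297)z + 160/297
L_1(z) = (z + 1/2)(z - 4)(z - 5) / [18] = (1/18)z^3 - (17/36)z^2 + (31/36)z + 5/9
L_2(z) = (z + 1/2)(z - 1)(z - 5) / [-27/2] = -(2/27)z^3 + (11/27)z^2 - (4/27)z - 5/27
L_3(z) = (z + 1/2)(z - 1)(z - 4) / [22] = (1/22)z^3 - (9/44)z^2 + (3/44)z + 1/11
q(z) = 2·L_0 + (-3)·L_1 + 4·L_2 + 9·L_3
  2·L_0(z) = -(16/297)z^3 + (160/297)z^2 - (464/297)z + 320/297
  (-3)·L_1(z) = -(1/6)z^3 + (17/12)z^2 - (31/12)z - 5/3
  4·L_2(z) = -(8/27)z^3 + (44/27)z^2 - (16/27)z - 20/27
  9·L_3(z) = (9/22)z^3 - (81/44)z^2 + (27/44)z + 9/11
Adding term by term: -(32/297)z^3 + (518/297)z^2 - (1225/297)z - 152/297

q(z) = -(32/297)z^3 + (518/297)z^2 - (1225/297)z - 152/297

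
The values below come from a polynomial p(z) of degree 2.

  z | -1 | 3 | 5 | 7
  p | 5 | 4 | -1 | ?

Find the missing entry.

-9

The 3 known values determine p uniquely (degree ≤ 2).
Evaluate each Lagrange basis at z = 7:
L_0(7) = (4)·(2)/[(-4)·(-6)] = 1/3
L_1(7) = (8)·(2)/[(4)·(-2)] = -2
L_2(7) = (8)·(4)/[(6)·(2)] = 8/3
Sum: 5·(1/3) + 4·(-2) + (-1)·(8/3) = -9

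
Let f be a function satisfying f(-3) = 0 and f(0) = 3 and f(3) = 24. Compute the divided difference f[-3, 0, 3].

1

f[-3,0] = (3 - 0) / (0 - (-3)) = 1
f[0,3] = (24 - 3) / (3 - 0) = 7
f[-3,0,3] = (7 - 1) / (3 - (-3)) = 1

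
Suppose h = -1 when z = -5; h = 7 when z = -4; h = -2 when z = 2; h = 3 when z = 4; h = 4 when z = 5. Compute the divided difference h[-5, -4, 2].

h[-5,-4] = (7 - (-1)) / (-4 - (-5)) = 8
h[-4,2] = (-2 - 7) / (2 - (-4)) = -3/2
h[-5,-4,2] = (-3/2 - 8) / (2 - (-5)) = -19/14

-19/14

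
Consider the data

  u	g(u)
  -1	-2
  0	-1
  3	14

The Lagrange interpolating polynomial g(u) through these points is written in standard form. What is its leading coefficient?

L_0(u) = u(u - 3) / [4] = (1/4)u^2 - (3/4)u
L_1(u) = (u + 1)(u - 3) / [-3] = -(1/3)u^2 + (2/3)u + 1
L_2(u) = (u + 1)u / [12] = (1/12)u^2 + (1/12)u
g(u) = (-2)·L_0 + (-1)·L_1 + 14·L_2
Only the coefficient of u^2 is needed; take it from each L_i and combine:
(-2)·(1/4) + (-1)·(-1/3) + 14·(1/12) = 1

1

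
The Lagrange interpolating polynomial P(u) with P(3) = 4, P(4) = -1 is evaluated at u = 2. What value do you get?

Evaluate each Lagrange basis at u = 2:
L_0(2) = (-2)/[(-1)] = 2
L_1(2) = (-1)/[(1)] = -1
Sum: 4·(2) + (-1)·(-1) = 9

9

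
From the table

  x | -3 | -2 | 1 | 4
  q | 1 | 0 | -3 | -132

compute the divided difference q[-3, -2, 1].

0

q[-3,-2] = (0 - 1) / (-2 - (-3)) = -1
q[-2,1] = (-3 - 0) / (1 - (-2)) = -1
q[-3,-2,1] = (-1 - (-1)) / (1 - (-3)) = 0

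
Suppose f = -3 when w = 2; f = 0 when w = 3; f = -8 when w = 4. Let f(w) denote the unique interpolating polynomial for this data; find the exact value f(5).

L_0(5) = (2)·(1)/[(-1)·(-2)] = 1
L_1(5) = (3)·(1)/[(1)·(-1)] = -3
L_2(5) = (3)·(2)/[(2)·(1)] = 3
Sum: (-3)·(1) + 0 + (-8)·(3) = -27

-27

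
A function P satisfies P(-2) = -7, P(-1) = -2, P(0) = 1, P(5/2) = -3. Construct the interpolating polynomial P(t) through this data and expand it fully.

L_0(t) = (t + 1)t(t - 5/2) / [-9] = -(1/9)t^3 + (1/6)t^2 + (5/18)t
L_1(t) = (t + 2)t(t - 5/2) / [7/2] = (2/7)t^3 - (1/7)t^2 - (10/7)t
L_2(t) = (t + 2)(t + 1)(t - 5/2) / [-5] = -(1/5)t^3 - (1/10)t^2 + (11/10)t + 1
L_3(t) = (t + 2)(t + 1)t / [315/8] = (8/315)t^3 + (8/105)t^2 + (16/315)t
P(t) = (-7)·L_0 + (-2)·L_1 + 1·L_2 + (-3)·L_3
  (-7)·L_0(t) = (7/9)t^3 - (7/6)t^2 - (35/18)t
  (-2)·L_1(t) = -(4/7)t^3 + (2/7)t^2 + (20/7)t
  1·L_2(t) = -(1/5)t^3 - (1/10)t^2 + (11/10)t + 1
  (-3)·L_3(t) = -(8/105)t^3 - (8/35)t^2 - (16/105)t
Adding term by term: -(22/315)t^3 - (127/105)t^2 + (586/315)t + 1

P(t) = -(22/315)t^3 - (127/105)t^2 + (586/315)t + 1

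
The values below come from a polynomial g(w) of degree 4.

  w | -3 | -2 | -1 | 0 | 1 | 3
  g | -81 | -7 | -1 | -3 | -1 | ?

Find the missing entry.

The 5 known values determine g uniquely (degree ≤ 4).
L_0(3) = (5)·(4)·(3)·(2)/[(-1)·(-2)·(-3)·(-4)] = 5
L_1(3) = (6)·(4)·(3)·(2)/[(1)·(-1)·(-2)·(-3)] = -24
L_2(3) = (6)·(5)·(3)·(2)/[(2)·(1)·(-1)·(-2)] = 45
L_3(3) = (6)·(5)·(4)·(2)/[(3)·(2)·(1)·(-1)] = -40
L_4(3) = (6)·(5)·(4)·(3)/[(4)·(3)·(2)·(1)] = 15
Sum: (-81)·(5) + (-7)·(-24) + (-1)·(45) + (-3)·(-40) + (-1)·(15) = -177

-177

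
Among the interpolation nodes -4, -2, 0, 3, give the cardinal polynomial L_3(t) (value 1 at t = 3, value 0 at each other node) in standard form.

L_3(t) = (1/105)t^3 + (2/35)t^2 + (8/105)t

L_3(t) = (t + 4)(t + 2)t / [(7)·(5)·(3)]
       = (t^3 + 6t^2 + 8t) / (105)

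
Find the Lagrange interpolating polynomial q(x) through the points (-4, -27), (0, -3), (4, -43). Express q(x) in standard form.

L_0(x) = x(x - 4) / [32] = (1/32)x^2 - (1/8)x
L_1(x) = (x + 4)(x - 4) / [-16] = -(1/16)x^2 + 1
L_2(x) = (x + 4)x / [32] = (1/32)x^2 + (1/8)x
q(x) = (-27)·L_0 + (-3)·L_1 + (-43)·L_2
  (-27)·L_0(x) = -(27/32)x^2 + (27/8)x
  (-3)·L_1(x) = (3/16)x^2 - 3
  (-43)·L_2(x) = -(43/32)x^2 - (43/8)x
Adding term by term: -2x^2 - 2x - 3

q(x) = -2x^2 - 2x - 3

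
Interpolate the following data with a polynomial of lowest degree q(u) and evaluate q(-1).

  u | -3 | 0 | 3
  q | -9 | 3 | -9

Using Newton's divided-difference form:
q[-3,0] = (3 - (-9)) / (0 - (-3)) = 4
q[0,3] = (-9 - 3) / (3 - 0) = -4
q[-3,0,3] = (-4 - 4) / (3 - (-3)) = -4/3
q(-1) = -9 + 4·(2) + (-4/3)·(2)·(-1) = 5/3

5/3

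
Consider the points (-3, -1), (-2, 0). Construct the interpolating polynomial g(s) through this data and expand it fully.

g(s) = s + 2

Build the Lagrange basis polynomials:
L_0(s) = (s + 2) / [-1] = -s - 2
L_1(s) = (s + 3) / [1] = s + 3
g(s) = (-1)·L_0 + 0·L_1
  (-1)·L_0(s) = s + 2
  0·L_1(s) = 0
Adding term by term: s + 2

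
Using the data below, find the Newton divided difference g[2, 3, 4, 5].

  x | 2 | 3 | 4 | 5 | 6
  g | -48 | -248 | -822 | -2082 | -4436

g[2,3] = (-248 - (-48)) / (3 - 2) = -200
g[3,4] = (-822 - (-248)) / (4 - 3) = -574
g[4,5] = (-2082 - (-822)) / (5 - 4) = -1260
g[2,3,4] = (-574 - (-200)) / (4 - 2) = -187
g[3,4,5] = (-1260 - (-574)) / (5 - 3) = -343
g[2,3,4,5] = (-343 - (-187)) / (5 - 2) = -52

-52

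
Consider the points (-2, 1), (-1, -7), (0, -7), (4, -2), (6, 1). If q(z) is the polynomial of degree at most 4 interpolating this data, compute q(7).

Using Newton's divided-difference form:
q[-2,-1] = (-7 - 1) / (-1 - (-2)) = -8
q[-1,0] = (-7 - (-7)) / (0 - (-1)) = 0
q[0,4] = (-2 - (-7)) / (4 - 0) = 5/4
q[4,6] = (1 - (-2)) / (6 - 4) = 3/2
q[-2,-1,0] = (0 - (-8)) / (0 - (-2)) = 4
q[-1,0,4] = (5/4 - 0) / (4 - (-1)) = 1/4
q[0,4,6] = (3/2 - 5/4) / (6 - 0) = 1/24
q[-2,-1,0,4] = (1/4 - 4) / (4 - (-2)) = -5/8
q[-1,0,4,6] = (1/24 - 1/4) / (6 - (-1)) = -5/168
q[-2,-1,0,4,6] = (-5/168 - (-5/8)) / (6 - (-2)) = 25/336
q(7) = 1 + (-8)·(9) + 4·(9)·(8) + (-5/8)·(9)·(8)·(7) + (25/336)·(9)·(8)·(7)·(3) = 29/2

29/2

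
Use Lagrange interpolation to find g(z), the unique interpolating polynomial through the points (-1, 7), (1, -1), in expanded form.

Build the Lagrange basis polynomials:
L_0(z) = (z - 1) / [-2] = -(1/2)z + 1/2
L_1(z) = (z + 1) / [2] = (1/2)z + 1/2
g(z) = 7·L_0 + (-1)·L_1
  7·L_0(z) = -(7/2)z + 7/2
  (-1)·L_1(z) = -(1/2)z - 1/2
Adding term by term: -4z + 3

g(z) = -4z + 3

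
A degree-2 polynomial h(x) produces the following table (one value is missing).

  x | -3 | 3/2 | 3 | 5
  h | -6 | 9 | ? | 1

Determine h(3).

215/28

The 3 known values determine h uniquely (degree ≤ 2).
Evaluate each Lagrange basis at x = 3:
L_0(3) = (3/2)·(-2)/[(-9/2)·(-8)] = -1/12
L_1(3) = (6)·(-2)/[(9/2)·(-7/2)] = 16/21
L_2(3) = (6)·(3/2)/[(8)·(7/2)] = 9/28
Sum: (-6)·(-1/12) + 9·(16/21) + 1·(9/28) = 215/28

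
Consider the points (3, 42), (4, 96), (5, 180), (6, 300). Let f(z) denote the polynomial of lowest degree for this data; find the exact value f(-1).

Evaluate each Lagrange basis at z = -1:
L_0(-1) = (-5)·(-6)·(-7)/[(-1)·(-2)·(-3)] = 35
L_1(-1) = (-4)·(-6)·(-7)/[(1)·(-1)·(-2)] = -84
L_2(-1) = (-4)·(-5)·(-7)/[(2)·(1)·(-1)] = 70
L_3(-1) = (-4)·(-5)·(-6)/[(3)·(2)·(1)] = -20
Sum: 42·(35) + 96·(-84) + 180·(70) + 300·(-20) = 6

6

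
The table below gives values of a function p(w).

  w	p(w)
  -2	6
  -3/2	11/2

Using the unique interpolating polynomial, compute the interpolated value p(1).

Evaluate each Lagrange basis at w = 1:
L_0(1) = (5/2)/[(-1/2)] = -5
L_1(1) = (3)/[(1/2)] = 6
Sum: 6·(-5) + 11/2·(6) = 3

3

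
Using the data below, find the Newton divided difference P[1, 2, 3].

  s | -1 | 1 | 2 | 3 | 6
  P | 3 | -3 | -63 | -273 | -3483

P[1,2] = (-63 - (-3)) / (2 - 1) = -60
P[2,3] = (-273 - (-63)) / (3 - 2) = -210
P[1,2,3] = (-210 - (-60)) / (3 - 1) = -75

-75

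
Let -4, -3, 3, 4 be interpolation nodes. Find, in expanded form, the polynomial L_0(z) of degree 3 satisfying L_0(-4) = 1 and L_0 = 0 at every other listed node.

L_0(z) = (z + 3)(z - 3)(z - 4) / [(-1)·(-7)·(-8)]
       = (z^3 - 4z^2 - 9z + 36) / (-56)

L_0(z) = -(1/56)z^3 + (1/14)z^2 + (9/56)z - 9/14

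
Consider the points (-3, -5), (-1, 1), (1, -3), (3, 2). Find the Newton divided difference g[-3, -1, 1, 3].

19/48

g[-3,-1] = (1 - (-5)) / (-1 - (-3)) = 3
g[-1,1] = (-3 - 1) / (1 - (-1)) = -2
g[1,3] = (2 - (-3)) / (3 - 1) = 5/2
g[-3,-1,1] = (-2 - 3) / (1 - (-3)) = -5/4
g[-1,1,3] = (5/2 - (-2)) / (3 - (-1)) = 9/8
g[-3,-1,1,3] = (9/8 - (-5/4)) / (3 - (-3)) = 19/48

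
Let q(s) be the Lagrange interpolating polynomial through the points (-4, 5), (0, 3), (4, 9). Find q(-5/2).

53/16

Evaluate each Lagrange basis at s = -5/2:
L_0(-5/2) = (-5/2)·(-13/2)/[(-4)·(-8)] = 65/128
L_1(-5/2) = (3/2)·(-13/2)/[(4)·(-4)] = 39/64
L_2(-5/2) = (3/2)·(-5/2)/[(8)·(4)] = -15/128
Sum: 5·(65/128) + 3·(39/64) + 9·(-15/128) = 53/16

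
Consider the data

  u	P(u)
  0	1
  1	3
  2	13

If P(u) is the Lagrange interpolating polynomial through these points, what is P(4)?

Evaluate each Lagrange basis at u = 4:
L_0(4) = (3)·(2)/[(-1)·(-2)] = 3
L_1(4) = (4)·(2)/[(1)·(-1)] = -8
L_2(4) = (4)·(3)/[(2)·(1)] = 6
Sum: 1·(3) + 3·(-8) + 13·(6) = 57

57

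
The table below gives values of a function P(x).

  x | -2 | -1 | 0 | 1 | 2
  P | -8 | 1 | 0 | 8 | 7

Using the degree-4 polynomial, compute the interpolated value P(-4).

-317

Evaluate each Lagrange basis at x = -4:
L_0(-4) = (-3)·(-4)·(-5)·(-6)/[(-1)·(-2)·(-3)·(-4)] = 15
L_1(-4) = (-2)·(-4)·(-5)·(-6)/[(1)·(-1)·(-2)·(-3)] = -40
L_2(-4) = (-2)·(-3)·(-5)·(-6)/[(2)·(1)·(-1)·(-2)] = 45
L_3(-4) = (-2)·(-3)·(-4)·(-6)/[(3)·(2)·(1)·(-1)] = -24
L_4(-4) = (-2)·(-3)·(-4)·(-5)/[(4)·(3)·(2)·(1)] = 5
Sum: (-8)·(15) + 1·(-40) + 0 + 8·(-24) + 7·(5) = -317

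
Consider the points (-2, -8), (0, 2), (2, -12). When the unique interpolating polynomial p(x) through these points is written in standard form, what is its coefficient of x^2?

-3

L_0(x) = x(x - 2) / [8] = (1/8)x^2 - (1/4)x
L_1(x) = (x + 2)(x - 2) / [-4] = -(1/4)x^2 + 1
L_2(x) = (x + 2)x / [8] = (1/8)x^2 + (1/4)x
p(x) = (-8)·L_0 + 2·L_1 + (-12)·L_2
Only the coefficient of x^2 is needed; take it from each L_i and combine:
(-8)·(1/8) + 2·(-1/4) + (-12)·(1/8) = -3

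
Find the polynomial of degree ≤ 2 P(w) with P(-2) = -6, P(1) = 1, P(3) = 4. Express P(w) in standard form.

Build the Lagrange basis polynomials:
L_0(w) = (w - 1)(w - 3) / [15] = (1/15)w^2 - (4/15)w + 1/5
L_1(w) = (w + 2)(w - 3) / [-6] = -(1/6)w^2 + (1/6)w + 1
L_2(w) = (w + 2)(w - 1) / [10] = (1/10)w^2 + (1/10)w - 1/5
P(w) = (-6)·L_0 + 1·L_1 + 4·L_2
  (-6)·L_0(w) = -(2/5)w^2 + (8/5)w - 6/5
  1·L_1(w) = -(1/6)w^2 + (1/6)w + 1
  4·L_2(w) = (2/5)w^2 + (2/5)w - 4/5
Adding term by term: -(1/6)w^2 + (13/6)w - 1

P(w) = -(1/6)w^2 + (13/6)w - 1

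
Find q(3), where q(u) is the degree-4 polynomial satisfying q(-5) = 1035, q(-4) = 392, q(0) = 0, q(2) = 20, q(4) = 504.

Evaluate each Lagrange basis at u = 3:
L_0(3) = (7)·(3)·(1)·(-1)/[(-1)·(-5)·(-7)·(-9)] = -1/15
L_1(3) = (8)·(3)·(1)·(-1)/[(1)·(-4)·(-6)·(-8)] = 1/8
L_2(3) = (8)·(7)·(1)·(-1)/[(5)·(4)·(-2)·(-4)] = -7/20
L_3(3) = (8)·(7)·(3)·(-1)/[(7)·(6)·(2)·(-2)] = 1
L_4(3) = (8)·(7)·(3)·(1)/[(9)·(8)·(4)·(2)] = 7/24
Sum: 1035·(-1/15) + 392·(1/8) + 0 + 20·(1) + 504·(7/24) = 147

147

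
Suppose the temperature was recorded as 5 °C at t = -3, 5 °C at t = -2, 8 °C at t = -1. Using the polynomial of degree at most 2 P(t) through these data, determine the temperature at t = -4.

L_0(-4) = (-2)·(-3)/[(-1)·(-2)] = 3
L_1(-4) = (-1)·(-3)/[(1)·(-1)] = -3
L_2(-4) = (-1)·(-2)/[(2)·(1)] = 1
Sum: 5·(3) + 5·(-3) + 8·(1) = 8

8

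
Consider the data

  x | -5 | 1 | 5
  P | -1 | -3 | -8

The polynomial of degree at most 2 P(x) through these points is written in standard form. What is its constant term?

Build the Lagrange basis polynomials:
L_0(x) = (x - 1)(x - 5) / [60] = (1/60)x^2 - (1/10)x + 1/12
L_1(x) = (x + 5)(x - 5) / [-24] = -(1/24)x^2 + 25/24
L_2(x) = (x + 5)(x - 1) / [40] = (1/40)x^2 + (1/10)x - 1/8
P(x) = (-1)·L_0 + (-3)·L_1 + (-8)·L_2
Only the constant term is needed; take it from each L_i and combine:
(-1)·(1/12) + (-3)·(25/24) + (-8)·(-1/8) = -53/24

-53/24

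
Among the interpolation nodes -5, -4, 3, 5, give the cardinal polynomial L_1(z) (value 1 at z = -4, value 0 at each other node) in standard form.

L_1(z) = (z + 5)(z - 3)(z - 5) / [(1)·(-7)·(-9)]
       = (z^3 - 3z^2 - 25z + 75) / (63)

L_1(z) = (1/63)z^3 - (1/21)z^2 - (25/63)z + 25/21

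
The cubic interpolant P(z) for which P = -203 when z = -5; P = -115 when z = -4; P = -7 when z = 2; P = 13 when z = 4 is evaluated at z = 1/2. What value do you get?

Evaluate each Lagrange basis at z = 1/2:
L_0(1/2) = (9/2)·(-3/2)·(-7/2)/[(-1)·(-7)·(-9)] = -3/8
L_1(1/2) = (11/2)·(-3/2)·(-7/2)/[(1)·(-6)·(-8)] = 77/128
L_2(1/2) = (11/2)·(9/2)·(-7/2)/[(7)·(6)·(-2)] = 33/32
L_3(1/2) = (11/2)·(9/2)·(-3/2)/[(9)·(8)·(2)] = -33/128
Sum: (-203)·(-3/8) + (-115)·(77/128) + (-7)·(33/32) + 13·(-33/128) = -29/8

-29/8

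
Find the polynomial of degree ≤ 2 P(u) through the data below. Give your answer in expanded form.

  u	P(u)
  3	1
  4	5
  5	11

L_0(u) = (u - 4)(u - 5) / [2] = (1/2)u^2 - (9/2)u + 10
L_1(u) = (u - 3)(u - 5) / [-1] = -u^2 + 8u - 15
L_2(u) = (u - 3)(u - 4) / [2] = (1/2)u^2 - (7/2)u + 6
P(u) = 1·L_0 + 5·L_1 + 11·L_2
  1·L_0(u) = (1/2)u^2 - (9/2)u + 10
  5·L_1(u) = -5u^2 + 40u - 75
  11·L_2(u) = (11/2)u^2 - (77/2)u + 66
Adding term by term: u^2 - 3u + 1

P(u) = u^2 - 3u + 1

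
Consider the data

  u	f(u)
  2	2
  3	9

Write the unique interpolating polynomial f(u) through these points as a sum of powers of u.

f(u) = 7u - 12

Build the Lagrange basis polynomials:
L_0(u) = (u - 3) / [-1] = -u + 3
L_1(u) = (u - 2) / [1] = u - 2
f(u) = 2·L_0 + 9·L_1
  2·L_0(u) = -2u + 6
  9·L_1(u) = 9u - 18
Adding term by term: 7u - 12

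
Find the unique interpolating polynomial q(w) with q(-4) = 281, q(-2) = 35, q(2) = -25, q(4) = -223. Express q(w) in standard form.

Build the Lagrange basis polynomials:
L_0(w) = (w + 2)(w - 2)(w - 4) / [-96] = -(1/96)w^3 + (1/24)w^2 + (1/24)w - 1/6
L_1(w) = (w + 4)(w - 2)(w - 4) / [48] = (1/48)w^3 - (1/24)w^2 - (1/3)w + 2/3
L_2(w) = (w + 4)(w + 2)(w - 4) / [-48] = -(1/48)w^3 - (1/24)w^2 + (1/3)w + 2/3
L_3(w) = (w + 4)(w + 2)(w - 2) / [96] = (1/96)w^3 + (1/24)w^2 - (1/24)w - 1/6
q(w) = 281·L_0 + 35·L_1 + (-25)·L_2 + (-223)·L_3
  281·L_0(w) = -(281/96)w^3 + (281/24)w^2 + (281/24)w - 281/6
  35·L_1(w) = (35/48)w^3 - (35/24)w^2 - (35/3)w + 70/3
  (-25)·L_2(w) = (25/48)w^3 + (25/24)w^2 - (25/3)w - 50/3
  (-223)·L_3(w) = -(223/96)w^3 - (223/24)w^2 + (223/24)w + 223/6
Adding term by term: -4w^3 + 2w^2 + w - 3

q(w) = -4w^3 + 2w^2 + w - 3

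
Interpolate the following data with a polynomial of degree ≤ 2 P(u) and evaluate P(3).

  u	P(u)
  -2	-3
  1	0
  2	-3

Evaluate each Lagrange basis at u = 3:
L_0(3) = (2)·(1)/[(-3)·(-4)] = 1/6
L_1(3) = (5)·(1)/[(3)·(-1)] = -5/3
L_2(3) = (5)·(2)/[(4)·(1)] = 5/2
Sum: (-3)·(1/6) + 0 + (-3)·(5/2) = -8

-8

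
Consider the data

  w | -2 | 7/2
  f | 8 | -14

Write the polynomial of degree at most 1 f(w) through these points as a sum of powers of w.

f(w) = -4w

L_0(w) = (w - 7/2) / [-11/2] = -(2/11)w + 7/11
L_1(w) = (w + 2) / [11/2] = (2/11)w + 4/11
f(w) = 8·L_0 + (-14)·L_1
  8·L_0(w) = -(16/11)w + 56/11
  (-14)·L_1(w) = -(28/11)w - 56/11
Adding term by term: -4w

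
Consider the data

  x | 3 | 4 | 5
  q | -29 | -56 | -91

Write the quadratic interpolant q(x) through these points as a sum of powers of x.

q(x) = -4x^2 + x + 4

Build the Lagrange basis polynomials:
L_0(x) = (x - 4)(x - 5) / [2] = (1/2)x^2 - (9/2)x + 10
L_1(x) = (x - 3)(x - 5) / [-1] = -x^2 + 8x - 15
L_2(x) = (x - 3)(x - 4) / [2] = (1/2)x^2 - (7/2)x + 6
q(x) = (-29)·L_0 + (-56)·L_1 + (-91)·L_2
  (-29)·L_0(x) = -(29/2)x^2 + (261/2)x - 290
  (-56)·L_1(x) = 56x^2 - 448x + 840
  (-91)·L_2(x) = -(91/2)x^2 + (637/2)x - 546
Adding term by term: -4x^2 + x + 4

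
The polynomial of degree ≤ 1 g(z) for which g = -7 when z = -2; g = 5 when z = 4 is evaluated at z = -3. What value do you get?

L_0(-3) = (-7)/[(-6)] = 7/6
L_1(-3) = (-1)/[(6)] = -1/6
Sum: (-7)·(7/6) + 5·(-1/6) = -9

-9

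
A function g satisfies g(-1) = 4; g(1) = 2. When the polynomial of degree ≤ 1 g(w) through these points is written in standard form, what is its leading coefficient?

-1

The leading coefficient equals the top divided difference g[-1,1].
g[-1,1] = (2 - 4) / (1 - (-1)) = -1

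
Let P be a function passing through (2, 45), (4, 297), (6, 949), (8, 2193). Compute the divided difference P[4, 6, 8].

74

P[4,6] = (949 - 297) / (6 - 4) = 326
P[6,8] = (2193 - 949) / (8 - 6) = 622
P[4,6,8] = (622 - 326) / (8 - 4) = 74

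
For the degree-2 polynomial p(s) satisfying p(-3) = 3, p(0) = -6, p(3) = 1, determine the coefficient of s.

Build the Lagrange basis polynomials:
L_0(s) = s(s - 3) / [18] = (1/18)s^2 - (1/6)s
L_1(s) = (s + 3)(s - 3) / [-9] = -(1/9)s^2 + 1
L_2(s) = (s + 3)s / [18] = (1/18)s^2 + (1/6)s
p(s) = 3·L_0 + (-6)·L_1 + 1·L_2
Only the coefficient of s is needed; take it from each L_i and combine:
3·(-1/6) + (-6)·(0) + 1·(1/6) = -1/3

-1/3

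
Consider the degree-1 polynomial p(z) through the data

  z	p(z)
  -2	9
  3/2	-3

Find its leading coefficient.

-24/7

The leading coefficient equals the top divided difference p[-2,3/2].
p[-2,3/2] = (-3 - 9) / (3/2 - (-2)) = -24/7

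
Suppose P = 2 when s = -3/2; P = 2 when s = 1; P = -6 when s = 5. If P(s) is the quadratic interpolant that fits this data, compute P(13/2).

L_0(13/2) = (11/2)·(3/2)/[(-5/2)·(-13/2)] = 33/65
L_1(13/2) = (8)·(3/2)/[(5/2)·(-4)] = -6/5
L_2(13/2) = (8)·(11/2)/[(13/2)·(4)] = 22/13
Sum: 2·(33/65) + 2·(-6/5) + (-6)·(22/13) = -150/13

-150/13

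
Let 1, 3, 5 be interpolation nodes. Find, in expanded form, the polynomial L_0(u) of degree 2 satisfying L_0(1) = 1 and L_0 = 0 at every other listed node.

L_0(u) = (u - 3)(u - 5) / [(-2)·(-4)]
       = (u^2 - 8u + 15) / (8)

L_0(u) = (1/8)u^2 - u + 15/8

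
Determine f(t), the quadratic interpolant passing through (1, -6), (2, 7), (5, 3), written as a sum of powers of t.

f(t) = -(43/12)t^2 + (95/4)t - 157/6

Build the Lagrange basis polynomials:
L_0(t) = (t - 2)(t - 5) / [4] = (1/4)t^2 - (7/4)t + 5/2
L_1(t) = (t - 1)(t - 5) / [-3] = -(1/3)t^2 + 2t - 5/3
L_2(t) = (t - 1)(t - 2) / [12] = (1/12)t^2 - (1/4)t + 1/6
f(t) = (-6)·L_0 + 7·L_1 + 3·L_2
  (-6)·L_0(t) = -(3/2)t^2 + (21/2)t - 15
  7·L_1(t) = -(7/3)t^2 + 14t - 35/3
  3·L_2(t) = (1/4)t^2 - (3/4)t + 1/2
Adding term by term: -(43/12)t^2 + (95/4)t - 157/6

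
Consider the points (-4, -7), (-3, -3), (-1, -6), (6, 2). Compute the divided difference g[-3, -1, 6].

g[-3,-1] = (-6 - (-3)) / (-1 - (-3)) = -3/2
g[-1,6] = (2 - (-6)) / (6 - (-1)) = 8/7
g[-3,-1,6] = (8/7 - (-3/2)) / (6 - (-3)) = 37/126

37/126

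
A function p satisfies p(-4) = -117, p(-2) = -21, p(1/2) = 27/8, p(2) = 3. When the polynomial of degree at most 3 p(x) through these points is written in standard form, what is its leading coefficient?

The leading coefficient equals the top divided difference p[-4,-2,1/2,2].
p[-4,-2] = (-21 - (-117)) / (-2 - (-4)) = 48
p[-2,1/2] = (27/8 - (-21)) / (1/2 - (-2)) = 39/4
p[1/2,2] = (3 - 27/8) / (2 - 1/2) = -1/4
p[-4,-2,1/2] = (39/4 - 48) / (1/2 - (-4)) = -17/2
p[-2,1/2,2] = (-1/4 - 39/4) / (2 - (-2)) = -5/2
p[-4,-2,1/2,2] = (-5/2 - (-17/2)) / (2 - (-4)) = 1

1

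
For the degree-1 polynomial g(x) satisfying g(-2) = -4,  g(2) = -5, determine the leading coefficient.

-1/4

Build the Lagrange basis polynomials:
L_0(x) = (x - 2) / [-4] = -(1/4)x + 1/2
L_1(x) = (x + 2) / [4] = (1/4)x + 1/2
g(x) = (-4)·L_0 + (-5)·L_1
Only the coefficient of x is needed; take it from each L_i and combine:
(-4)·(-1/4) + (-5)·(1/4) = -1/4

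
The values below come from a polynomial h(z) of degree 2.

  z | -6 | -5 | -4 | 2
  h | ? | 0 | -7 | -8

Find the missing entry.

The 3 known values determine h uniquely (degree ≤ 2).
Evaluate each Lagrange basis at z = -6:
L_0(-6) = (-2)·(-8)/[(-1)·(-7)] = 16/7
L_1(-6) = (-1)·(-8)/[(1)·(-6)] = -4/3
L_2(-6) = (-1)·(-2)/[(7)·(6)] = 1/21
Sum: 0 + (-7)·(-4/3) + (-8)·(1/21) = 188/21

188/21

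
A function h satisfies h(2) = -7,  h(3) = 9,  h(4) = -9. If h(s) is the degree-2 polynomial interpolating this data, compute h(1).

-57

Evaluate each Lagrange basis at s = 1:
L_0(1) = (-2)·(-3)/[(-1)·(-2)] = 3
L_1(1) = (-1)·(-3)/[(1)·(-1)] = -3
L_2(1) = (-1)·(-2)/[(2)·(1)] = 1
Sum: (-7)·(3) + 9·(-3) + (-9)·(1) = -57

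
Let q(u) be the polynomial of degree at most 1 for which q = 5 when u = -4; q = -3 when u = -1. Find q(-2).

-1/3

Evaluate each Lagrange basis at u = -2:
L_0(-2) = (-1)/[(-3)] = 1/3
L_1(-2) = (2)/[(3)] = 2/3
Sum: 5·(1/3) + (-3)·(2/3) = -1/3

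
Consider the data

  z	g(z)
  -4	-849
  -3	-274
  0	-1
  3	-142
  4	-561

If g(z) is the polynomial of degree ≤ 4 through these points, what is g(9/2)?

-15199/16

Evaluate each Lagrange basis at z = 9/2:
L_0(9/2) = (15/2)·(9/2)·(3/2)·(1/2)/[(-1)·(-4)·(-7)·(-8)] = 405/3584
L_1(9/2) = (17/2)·(9/2)·(3/2)·(1/2)/[(1)·(-3)·(-6)·(-7)] = -51/224
L_2(9/2) = (17/2)·(15/2)·(3/2)·(1/2)/[(4)·(3)·(-3)·(-4)] = 85/256
L_3(9/2) = (17/2)·(15/2)·(9/2)·(1/2)/[(7)·(6)·(3)·(-1)] = -255/224
L_4(9/2) = (17/2)·(15/2)·(9/2)·(3/2)/[(8)·(7)·(4)·(1)] = 6885/3584
Sum: (-849)·(405/3584) + (-274)·(-51/224) + (-1)·(85/256) + (-142)·(-255/224) + (-561)·(6885/3584) = -15199/16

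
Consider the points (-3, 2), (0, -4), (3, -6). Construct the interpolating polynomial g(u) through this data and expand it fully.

g(u) = (2/9)u^2 - (4/3)u - 4

Newton's divided differences:
g[-3,0] = (-4 - 2) / (0 - (-3)) = -2
g[0,3] = (-6 - (-4)) / (3 - 0) = -2/3
g[-3,0,3] = (-2/3 - (-2)) / (3 - (-3)) = 2/9
g(u) = 2 + (-2)·(u + 3) + (2/9)·(u + 3)u
Expanding: g(u) = (2/9)u^2 - (4/3)u - 4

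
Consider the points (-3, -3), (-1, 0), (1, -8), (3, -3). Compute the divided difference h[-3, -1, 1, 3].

h[-3,-1] = (0 - (-3)) / (-1 - (-3)) = 3/2
h[-1,1] = (-8 - 0) / (1 - (-1)) = -4
h[1,3] = (-3 - (-8)) / (3 - 1) = 5/2
h[-3,-1,1] = (-4 - 3/2) / (1 - (-3)) = -11/8
h[-1,1,3] = (5/2 - (-4)) / (3 - (-1)) = 13/8
h[-3,-1,1,3] = (13/8 - (-11/8)) / (3 - (-3)) = 1/2

1/2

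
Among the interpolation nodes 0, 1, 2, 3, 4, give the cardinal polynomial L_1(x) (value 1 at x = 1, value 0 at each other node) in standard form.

L_1(x) = x(x - 2)(x - 3)(x - 4) / [(1)·(-1)·(-2)·(-3)]
       = (x^4 - 9x^3 + 26x^2 - 24x) / (-6)

L_1(x) = -(1/6)x^4 + (3/2)x^3 - (13/3)x^2 + 4x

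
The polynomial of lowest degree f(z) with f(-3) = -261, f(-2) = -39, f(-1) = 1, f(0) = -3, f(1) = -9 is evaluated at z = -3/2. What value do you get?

L_0(-3/2) = (1/2)·(-1/2)·(-3/2)·(-5/2)/[(-1)·(-2)·(-3)·(-4)] = -5/128
L_1(-3/2) = (3/2)·(-1/2)·(-3/2)·(-5/2)/[(1)·(-1)·(-2)·(-3)] = 15/32
L_2(-3/2) = (3/2)·(1/2)·(-3/2)·(-5/2)/[(2)·(1)·(-1)·(-2)] = 45/64
L_3(-3/2) = (3/2)·(1/2)·(-1/2)·(-5/2)/[(3)·(2)·(1)·(-1)] = -5/32
L_4(-3/2) = (3/2)·(1/2)·(-1/2)·(-3/2)/[(4)·(3)·(2)·(1)] = 3/128
Sum: (-261)·(-5/128) + (-39)·(15/32) + 1·(45/64) + (-3)·(-5/32) + (-9)·(3/128) = -57/8

-57/8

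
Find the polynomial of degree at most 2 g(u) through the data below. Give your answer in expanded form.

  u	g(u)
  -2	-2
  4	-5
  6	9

Build the Lagrange basis polynomials:
L_0(u) = (u - 4)(u - 6) / [48] = (1/48)u^2 - (5/24)u + 1/2
L_1(u) = (u + 2)(u - 6) / [-12] = -(1/12)u^2 + (1/3)u + 1
L_2(u) = (u + 2)(u - 4) / [16] = (1/16)u^2 - (1/8)u - 1/2
g(u) = (-2)·L_0 + (-5)·L_1 + 9·L_2
  (-2)·L_0(u) = -(1/24)u^2 + (5/12)u - 1
  (-5)·L_1(u) = (5/12)u^2 - (5/3)u - 5
  9·L_2(u) = (9/16)u^2 - (9/8)u - 9/2
Adding term by term: (15/16)u^2 - (19/8)u - 21/2

g(u) = (15/16)u^2 - (19/8)u - 21/2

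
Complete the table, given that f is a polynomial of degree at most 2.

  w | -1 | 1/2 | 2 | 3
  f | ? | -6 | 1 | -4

-152/5

The 3 known values determine f uniquely (degree ≤ 2).
Evaluate each Lagrange basis at w = -1:
L_0(-1) = (-3)·(-4)/[(-3/2)·(-5/2)] = 16/5
L_1(-1) = (-3/2)·(-4)/[(3/2)·(-1)] = -4
L_2(-1) = (-3/2)·(-3)/[(5/2)·(1)] = 9/5
Sum: (-6)·(16/5) + 1·(-4) + (-4)·(9/5) = -152/5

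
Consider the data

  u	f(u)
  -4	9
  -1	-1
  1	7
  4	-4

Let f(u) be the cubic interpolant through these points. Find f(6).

Using Newton's divided-difference form:
f[-4,-1] = (-1 - 9) / (-1 - (-4)) = -10/3
f[-1,1] = (7 - (-1)) / (1 - (-1)) = 4
f[1,4] = (-4 - 7) / (4 - 1) = -11/3
f[-4,-1,1] = (4 - (-10/3)) / (1 - (-4)) = 22/15
f[-1,1,4] = (-11/3 - 4) / (4 - (-1)) = -23/15
f[-4,-1,1,4] = (-23/15 - 22/15) / (4 - (-4)) = -3/8
f(6) = 9 + (-10/3)·(10) + (22/15)·(10)·(7) + (-3/8)·(10)·(7)·(5) = -635/12

-635/12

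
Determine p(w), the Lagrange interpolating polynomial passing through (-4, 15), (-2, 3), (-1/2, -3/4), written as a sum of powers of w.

Build the Lagrange basis polynomials:
L_0(w) = (w + 2)(w + 1/2) / [7] = (1/7)w^2 + (5/14)w + 1/7
L_1(w) = (w + 4)(w + 1/2) / [-3] = -(1/3)w^2 - (3/2)w - 2/3
L_2(w) = (w + 4)(w + 2) / [21/4] = (4/21)w^2 + (8/7)w + 32/21
p(w) = 15·L_0 + 3·L_1 + (-3/4)·L_2
  15·L_0(w) = (15/7)w^2 + (75/14)w + 15/7
  3·L_1(w) = -w^2 - (9/2)w - 2
  (-3/4)·L_2(w) = -(1/7)w^2 - (6/7)w - 8/7
Adding term by term: w^2 - 1

p(w) = w^2 - 1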